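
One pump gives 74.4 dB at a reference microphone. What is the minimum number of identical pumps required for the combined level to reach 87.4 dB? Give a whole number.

20

N identical sources give L₁ + 10·log₁₀ N, so require 10·log₁₀ N ≥ 87.4 − 74.4 = 13.0 dB.
N ≥ 10^(13.0/10) = 19.953, so N = 20.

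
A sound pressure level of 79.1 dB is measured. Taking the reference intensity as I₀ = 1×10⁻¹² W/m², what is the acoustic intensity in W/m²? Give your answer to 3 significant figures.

L = 10·log₁₀(I/I₀) ⇒ I = I₀·10^(L/10) = 10⁻¹² × 10^7.91.

8.13e-05 W/m²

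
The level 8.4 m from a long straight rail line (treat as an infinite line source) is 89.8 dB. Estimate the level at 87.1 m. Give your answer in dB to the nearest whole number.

Line-source attenuation: ΔL = 10·log₁₀(r₂/r₁) = 10·log₁₀(87.1/8.4) = 10.157 dB.
L₂ = 89.8 − 10·log₁₀(87.1/8.4) = 89.8 − 10.157 = 79.64 dB.

80 dB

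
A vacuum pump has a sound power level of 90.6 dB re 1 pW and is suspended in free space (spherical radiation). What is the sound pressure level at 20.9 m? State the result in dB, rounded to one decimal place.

53.2 dB

L_p = L_w − 10·log₁₀(4π·r²) with r = 20.9 m.
4π·r² = 5489 m², 10·log₁₀ of that is 37.395 dB.
L_p = 90.6 − 37.395 = 53.20 dB.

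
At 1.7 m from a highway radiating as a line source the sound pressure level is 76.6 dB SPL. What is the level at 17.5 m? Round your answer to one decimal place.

Line-source attenuation: ΔL = 10·log₁₀(r₂/r₁) = 10·log₁₀(17.5/1.7) = 10.126 dB.
L₂ = 76.6 − 10·log₁₀(17.5/1.7) = 76.6 − 10.126 = 66.47 dB SPL.

66.5 dB SPL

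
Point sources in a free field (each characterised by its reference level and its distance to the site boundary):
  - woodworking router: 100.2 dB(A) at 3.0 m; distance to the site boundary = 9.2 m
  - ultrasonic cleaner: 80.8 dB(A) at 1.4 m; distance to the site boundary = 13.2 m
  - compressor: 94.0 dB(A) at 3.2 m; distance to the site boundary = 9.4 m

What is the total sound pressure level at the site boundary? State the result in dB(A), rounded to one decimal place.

91.5 dB(A)

First find each source's level at the receiver (point-source: −20·log₁₀(r/r_ref)), then combine on an intensity basis.
woodworking router: 100.2 − 20·log₁₀(9.2/3.0) = 100.2 − 9.73 = 90.47 dB(A).
ultrasonic cleaner: 80.8 − 20·log₁₀(13.2/1.4) = 80.8 − 19.49 = 61.31 dB(A).
compressor: 94.0 − 20·log₁₀(9.4/3.2) = 94.0 − 9.36 = 84.64 dB(A).
Σ 10^(L/10) = 1.406e+09 → L_total = 10·log₁₀(1.406e+09) = 91.48 dB(A).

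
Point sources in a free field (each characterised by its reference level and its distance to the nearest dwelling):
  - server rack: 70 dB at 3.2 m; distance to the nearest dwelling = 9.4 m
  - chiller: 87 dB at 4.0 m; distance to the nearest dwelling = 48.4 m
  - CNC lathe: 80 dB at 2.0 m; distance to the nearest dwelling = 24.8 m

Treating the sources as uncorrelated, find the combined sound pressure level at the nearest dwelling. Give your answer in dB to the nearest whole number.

Apply inverse-square spreading to bring every level to the receiver, then sum 10^(L/10).
server rack: 70 − 20·log₁₀(9.4/3.2) = 70 − 9.36 = 60.64 dB.
chiller: 87 − 20·log₁₀(48.4/4.0) = 87 − 21.66 = 65.34 dB.
CNC lathe: 80 − 20·log₁₀(24.8/2.0) = 80 − 21.87 = 58.13 dB.
Σ 10^(L/10) = 5.232e+06 → L_total = 10·log₁₀(5.232e+06) = 67.19 dB.

67 dB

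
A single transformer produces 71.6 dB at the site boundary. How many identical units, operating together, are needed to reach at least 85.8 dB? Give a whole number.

Need L₁ + 10·log₁₀ N ≥ 85.8, i.e. log₁₀ N ≥ 1.42.
N ≥ 10^(14.2/10) = 26.303, so N = 27.

27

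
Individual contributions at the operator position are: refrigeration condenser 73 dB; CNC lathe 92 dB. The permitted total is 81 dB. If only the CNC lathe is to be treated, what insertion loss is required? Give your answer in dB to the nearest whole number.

Fixed contribution from the other source: Σ 10^(L/10) = 10^(73/10) = 1.995e+07 (73.00 dB).
The limit corresponds to 10^(81/10) = 1.259e+08; subtracting the fixed part leaves 1.059e+08 for the CNC lathe, i.e. 80.25 dB.
So the CNC lathe must be reduced from 92 to 80.25 dB: IL = 11.75 dB.

12 dB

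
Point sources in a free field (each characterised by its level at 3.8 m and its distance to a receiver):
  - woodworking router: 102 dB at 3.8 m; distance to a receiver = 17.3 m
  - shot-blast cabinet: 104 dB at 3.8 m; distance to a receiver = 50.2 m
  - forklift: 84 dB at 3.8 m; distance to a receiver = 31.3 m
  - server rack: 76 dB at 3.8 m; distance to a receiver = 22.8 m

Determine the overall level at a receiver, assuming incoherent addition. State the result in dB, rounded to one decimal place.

89.6 dB

Apply inverse-square spreading to bring every level to the receiver, then sum 10^(L/10).
woodworking router: 102 − 20·log₁₀(17.3/3.8) = 102 − 13.17 = 88.83 dB.
shot-blast cabinet: 104 − 20·log₁₀(50.2/3.8) = 104 − 22.42 = 81.58 dB.
forklift: 84 − 20·log₁₀(31.3/3.8) = 84 − 18.32 = 65.68 dB.
server rack: 76 − 20·log₁₀(22.8/3.8) = 76 − 15.56 = 60.44 dB.
Σ 10^(L/10) = 9.134e+08 → L_total = 10·log₁₀(9.134e+08) = 89.61 dB.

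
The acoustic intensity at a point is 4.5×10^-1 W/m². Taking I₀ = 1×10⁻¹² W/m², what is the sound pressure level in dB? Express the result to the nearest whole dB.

117 dB

Dividing by I₀ shifts the exponent by 12: I/I₀ = 4.5×10^11.
L = 10·(0.6532 + 11) = 116.53 dB.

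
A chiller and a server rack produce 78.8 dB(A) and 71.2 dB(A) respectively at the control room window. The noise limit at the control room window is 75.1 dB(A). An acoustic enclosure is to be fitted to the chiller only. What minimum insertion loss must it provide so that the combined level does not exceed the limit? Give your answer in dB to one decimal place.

The untreated sources together contribute 10^(71.2/10) = 1.318e+07, i.e. 71.20 dB(A).
The limit corresponds to 10^(75.1/10) = 3.236e+07; subtracting the fixed part leaves 1.918e+07 for the chiller, i.e. 72.83 dB(A).
Required insertion loss = 78.8 − 72.83 = 5.97 dB.

6.0 dB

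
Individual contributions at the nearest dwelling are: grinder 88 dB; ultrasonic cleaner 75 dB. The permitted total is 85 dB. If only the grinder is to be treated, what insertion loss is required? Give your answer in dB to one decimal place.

Fixed contribution from the other source: Σ 10^(L/10) = 10^(75/10) = 3.162e+07 (75.00 dB).
To meet 85 dB overall, the treated grinder may contribute at most 10^(85/10) − 3.162e+07 = 2.846e+08, i.e. 84.54 dB.
So the grinder must be reduced from 88 to 84.54 dB: IL = 3.46 dB.

3.5 dB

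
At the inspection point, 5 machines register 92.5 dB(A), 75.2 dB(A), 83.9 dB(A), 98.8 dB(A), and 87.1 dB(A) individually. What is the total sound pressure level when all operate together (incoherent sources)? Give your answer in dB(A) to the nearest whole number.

For uncorrelated sources the intensities add, so convert each level to linear form, sum, and take 10·log₁₀ of the total.
Σ 10^(L/10) = 10^(92.5/10) + 10^(75.2/10) + 10^(83.9/10) + 10^(98.8/10) + 10^(87.1/10) = 1.016e+10.
L_total = 10·log₁₀(1.016e+10) = 100.07 dB(A).

100 dB(A)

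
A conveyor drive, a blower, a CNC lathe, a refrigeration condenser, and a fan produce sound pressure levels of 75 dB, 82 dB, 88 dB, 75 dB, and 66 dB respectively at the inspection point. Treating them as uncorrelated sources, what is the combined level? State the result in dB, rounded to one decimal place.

For uncorrelated sources the intensities add, so convert each level to linear form, sum, and take 10·log₁₀ of the total.
Σ 10^(L/10) = 10^(75/10) + 10^(82/10) + 10^(88/10) + 10^(75/10) + 10^(66/10) = 8.567e+08.
L_total = 10·log₁₀(8.567e+08) = 89.33 dB.

89.3 dB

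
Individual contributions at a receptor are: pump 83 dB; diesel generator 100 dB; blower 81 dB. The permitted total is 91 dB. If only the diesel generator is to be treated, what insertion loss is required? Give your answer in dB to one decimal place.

Fixed contribution from the other sources: Σ 10^(L/10) = 10^(83/10) + 10^(81/10) = 3.254e+08 (85.12 dB).
The limit corresponds to 10^(91/10) = 1.259e+09; subtracting the fixed part leaves 9.335e+08 for the diesel generator, i.e. 89.70 dB.
Required insertion loss = 100 − 89.70 = 10.30 dB.

10.3 dB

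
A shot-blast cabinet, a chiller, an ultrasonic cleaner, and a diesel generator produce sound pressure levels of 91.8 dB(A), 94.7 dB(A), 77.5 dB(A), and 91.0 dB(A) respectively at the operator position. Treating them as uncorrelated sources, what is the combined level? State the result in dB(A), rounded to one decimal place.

97.6 dB(A)

Incoherent sources combine by intensity addition: L_total = 10·log₁₀(Σ 10^(L_i/10)).
Σ 10^(L/10) = 10^(91.8/10) + 10^(94.7/10) + 10^(77.5/10) + 10^(91.0/10) = 5.780e+09.
L_total = 10·log₁₀(5.780e+09) = 97.62 dB(A).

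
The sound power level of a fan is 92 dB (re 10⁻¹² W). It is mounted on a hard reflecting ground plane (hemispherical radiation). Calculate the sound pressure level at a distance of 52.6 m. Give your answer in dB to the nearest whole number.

50 dB

The power spreads over a hemisphere of area 2π·r², so L_p = L_w − 10·log₁₀(2π·r²).
2π·r² = 1.738e+04 m², 10·log₁₀ of that is 42.402 dB.
L_p = 92 − 42.402 = 49.60 dB.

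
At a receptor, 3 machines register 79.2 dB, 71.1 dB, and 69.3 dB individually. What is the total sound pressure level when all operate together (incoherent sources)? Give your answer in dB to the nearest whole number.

Incoherent sources combine by intensity addition: L_total = 10·log₁₀(Σ 10^(L_i/10)).
Σ 10^(L/10) = 10^(79.2/10) + 10^(71.1/10) + 10^(69.3/10) = 1.046e+08.
L_total = 10·log₁₀(1.046e+08) = 80.19 dB.

80 dB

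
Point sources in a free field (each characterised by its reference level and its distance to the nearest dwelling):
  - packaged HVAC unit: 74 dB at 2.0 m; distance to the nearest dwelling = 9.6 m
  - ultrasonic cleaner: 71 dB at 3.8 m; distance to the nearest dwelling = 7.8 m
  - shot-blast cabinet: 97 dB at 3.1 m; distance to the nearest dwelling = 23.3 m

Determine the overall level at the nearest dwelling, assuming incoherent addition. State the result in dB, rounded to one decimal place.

79.7 dB

First find each source's level at the receiver (point-source: −20·log₁₀(r/r_ref)), then combine on an intensity basis.
packaged HVAC unit: 74 − 20·log₁₀(9.6/2.0) = 74 − 13.62 = 60.38 dB.
ultrasonic cleaner: 71 − 20·log₁₀(7.8/3.8) = 71 − 6.25 = 64.75 dB.
shot-blast cabinet: 97 − 20·log₁₀(23.3/3.1) = 97 − 17.52 = 79.48 dB.
Σ 10^(L/10) = 9.280e+07 → L_total = 10·log₁₀(9.280e+07) = 79.68 dB.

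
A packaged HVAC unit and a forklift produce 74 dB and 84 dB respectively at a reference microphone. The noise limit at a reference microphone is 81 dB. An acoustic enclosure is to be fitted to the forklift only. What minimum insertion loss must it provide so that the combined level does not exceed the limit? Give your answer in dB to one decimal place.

Fixed contribution from the other source: Σ 10^(L/10) = 10^(74/10) = 2.512e+07 (74.00 dB).
To meet 81 dB overall, the treated forklift may contribute at most 10^(81/10) − 2.512e+07 = 1.008e+08, i.e. 80.03 dB.
Required insertion loss = 84 − 80.03 = 3.97 dB.

4.0 dB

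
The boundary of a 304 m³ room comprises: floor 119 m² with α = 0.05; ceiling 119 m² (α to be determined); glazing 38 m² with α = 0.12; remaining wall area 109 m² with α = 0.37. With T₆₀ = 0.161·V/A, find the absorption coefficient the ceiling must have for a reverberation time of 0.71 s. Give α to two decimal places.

Required total absorption A = 0.161·304/0.71 = 68.94 m².
Absorption from the other surfaces = 119·0.05 + 38·0.12 + 109·0.37 = 50.84 m², so the ceiling must supply 18.10 m² over 119 m².
α = 18.10/119 = 0.152.

0.15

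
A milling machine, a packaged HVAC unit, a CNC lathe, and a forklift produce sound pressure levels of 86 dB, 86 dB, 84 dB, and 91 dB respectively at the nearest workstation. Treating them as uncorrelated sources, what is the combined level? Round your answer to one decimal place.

93.6 dB

For uncorrelated sources the intensities add, so convert each level to linear form, sum, and take 10·log₁₀ of the total.
Σ 10^(L/10) = 10^(86/10) + 10^(86/10) + 10^(84/10) + 10^(91/10) = 2.306e+09.
L_total = 10·log₁₀(2.306e+09) = 93.63 dB.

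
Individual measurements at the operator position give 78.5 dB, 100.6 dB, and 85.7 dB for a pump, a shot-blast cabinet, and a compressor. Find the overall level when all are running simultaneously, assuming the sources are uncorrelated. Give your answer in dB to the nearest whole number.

101 dB

For uncorrelated sources the intensities add, so convert each level to linear form, sum, and take 10·log₁₀ of the total.
Σ 10^(L/10) = 10^(78.5/10) + 10^(100.6/10) + 10^(85.7/10) = 1.192e+10.
L_total = 10·log₁₀(1.192e+10) = 100.76 dB.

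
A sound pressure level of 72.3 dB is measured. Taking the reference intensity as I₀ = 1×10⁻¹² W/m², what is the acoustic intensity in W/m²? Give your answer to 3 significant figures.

I = I₀·10^(L/10) = 10⁻¹² × 10^(72.3/10) = 10^(-4.770).

1.70e-05 W/m²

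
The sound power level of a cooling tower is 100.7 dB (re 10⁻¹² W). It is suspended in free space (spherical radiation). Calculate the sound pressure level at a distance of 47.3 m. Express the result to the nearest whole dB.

56 dB

The power spreads over a sphere of area 4π·r², so L_p = L_w − 10·log₁₀(4π·r²).
4π·r² = 2.811e+04 m², 10·log₁₀ of that is 44.489 dB.
L_p = 100.7 − 44.489 = 56.21 dB.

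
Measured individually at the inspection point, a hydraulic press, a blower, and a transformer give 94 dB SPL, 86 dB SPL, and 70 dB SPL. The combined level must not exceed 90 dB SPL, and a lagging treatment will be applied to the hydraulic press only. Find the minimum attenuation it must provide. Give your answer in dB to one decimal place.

6.3 dB

Fixed contribution from the other sources: Σ 10^(L/10) = 10^(86/10) + 10^(70/10) = 4.081e+08 (86.11 dB SPL).
The limit corresponds to 10^(90/10) = 1.000e+09; subtracting the fixed part leaves 5.919e+08 for the hydraulic press, i.e. 87.72 dB SPL.
Required insertion loss = 94 − 87.72 = 6.28 dB.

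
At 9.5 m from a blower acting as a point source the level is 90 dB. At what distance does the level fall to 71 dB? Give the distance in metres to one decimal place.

84.7 m

Point-source spreading drops the level by 20·log₁₀(r₂/r₁); inverting, r₂/r₁ = 10^(ΔL/20).
r₂ = 9.5·10^((90−71)/20) = 9.5·10^(19.0/20) = 84.67 m.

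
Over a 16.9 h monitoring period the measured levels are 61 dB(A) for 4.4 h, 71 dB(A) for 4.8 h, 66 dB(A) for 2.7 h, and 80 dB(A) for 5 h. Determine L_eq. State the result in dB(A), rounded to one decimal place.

L_eq = 10·log₁₀[(1/T)·Σ tᵢ·10^(Lᵢ/10)] with T = 16.9 h.
Σ tᵢ·10^(Lᵢ/10) = 4.4·10^(61/10) + 4.8·10^(71/10) + 2.7·10^(66/10) + 5·10^(80/10) = 5.767e+08.
L_eq = 10·log₁₀(5.767e+08/16.9) = 75.33 dB(A).

75.3 dB(A)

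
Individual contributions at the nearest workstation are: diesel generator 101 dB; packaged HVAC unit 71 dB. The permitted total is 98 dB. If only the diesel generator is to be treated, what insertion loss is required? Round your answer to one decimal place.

The untreated sources together contribute 10^(71/10) = 1.259e+07, i.e. 71.00 dB.
To meet 98 dB overall, the treated diesel generator may contribute at most 10^(98/10) − 1.259e+07 = 6.297e+09, i.e. 97.99 dB.
Required insertion loss = 101 − 97.99 = 3.01 dB.

3.0 dB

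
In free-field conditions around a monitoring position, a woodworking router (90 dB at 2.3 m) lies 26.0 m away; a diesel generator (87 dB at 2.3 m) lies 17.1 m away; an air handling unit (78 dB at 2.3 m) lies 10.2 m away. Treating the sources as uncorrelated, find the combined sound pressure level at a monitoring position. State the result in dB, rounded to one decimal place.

73.0 dB

First find each source's level at the receiver (point-source: −20·log₁₀(r/r_ref)), then combine on an intensity basis.
woodworking router: 90 − 20·log₁₀(26.0/2.3) = 90 − 21.06 = 68.94 dB.
diesel generator: 87 − 20·log₁₀(17.1/2.3) = 87 − 17.43 = 69.57 dB.
air handling unit: 78 − 20·log₁₀(10.2/2.3) = 78 − 12.94 = 65.06 dB.
Σ 10^(L/10) = 2.010e+07 → L_total = 10·log₁₀(2.010e+07) = 73.03 dB.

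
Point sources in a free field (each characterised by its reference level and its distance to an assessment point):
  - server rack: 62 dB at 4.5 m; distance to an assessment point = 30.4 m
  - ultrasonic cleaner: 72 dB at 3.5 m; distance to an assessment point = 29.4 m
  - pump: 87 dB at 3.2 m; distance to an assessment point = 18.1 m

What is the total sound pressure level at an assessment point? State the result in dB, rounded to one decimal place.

72.0 dB

First find each source's level at the receiver (point-source: −20·log₁₀(r/r_ref)), then combine on an intensity basis.
server rack: 62 − 20·log₁₀(30.4/4.5) = 62 − 16.59 = 45.41 dB.
ultrasonic cleaner: 72 − 20·log₁₀(29.4/3.5) = 72 − 18.49 = 53.51 dB.
pump: 87 − 20·log₁₀(18.1/3.2) = 87 − 15.05 = 71.95 dB.
Σ 10^(L/10) = 1.592e+07 → L_total = 10·log₁₀(1.592e+07) = 72.02 dB.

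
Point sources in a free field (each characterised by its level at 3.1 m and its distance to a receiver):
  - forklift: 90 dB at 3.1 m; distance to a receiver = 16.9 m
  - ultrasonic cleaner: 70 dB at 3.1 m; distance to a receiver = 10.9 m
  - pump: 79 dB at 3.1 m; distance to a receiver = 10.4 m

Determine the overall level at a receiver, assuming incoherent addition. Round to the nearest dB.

First find each source's level at the receiver (point-source: −20·log₁₀(r/r_ref)), then combine on an intensity basis.
forklift: 90 − 20·log₁₀(16.9/3.1) = 90 − 14.73 = 75.27 dB.
ultrasonic cleaner: 70 − 20·log₁₀(10.9/3.1) = 70 − 10.92 = 59.08 dB.
pump: 79 − 20·log₁₀(10.4/3.1) = 79 − 10.51 = 68.49 dB.
Σ 10^(L/10) = 4.151e+07 → L_total = 10·log₁₀(4.151e+07) = 76.18 dB.

76 dB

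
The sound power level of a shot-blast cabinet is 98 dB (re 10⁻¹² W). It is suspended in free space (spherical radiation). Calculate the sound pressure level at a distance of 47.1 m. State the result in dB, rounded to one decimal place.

53.5 dB

Free-field spherical radiation: L_p = L_w − 10·log₁₀(4π·r²), r = 47.1 m.
4π·r² = 2.788e+04 m², 10·log₁₀ of that is 44.453 dB.
L_p = 98 − 44.453 = 53.55 dB.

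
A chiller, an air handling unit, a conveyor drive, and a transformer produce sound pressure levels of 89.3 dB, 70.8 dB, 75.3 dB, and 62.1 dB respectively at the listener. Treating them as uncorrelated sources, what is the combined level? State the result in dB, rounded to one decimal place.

89.5 dB

Incoherent sources combine by intensity addition: L_total = 10·log₁₀(Σ 10^(L_i/10)).
Σ 10^(L/10) = 10^(89.3/10) + 10^(70.8/10) + 10^(75.3/10) + 10^(62.1/10) = 8.987e+08.
L_total = 10·log₁₀(8.987e+08) = 89.54 dB.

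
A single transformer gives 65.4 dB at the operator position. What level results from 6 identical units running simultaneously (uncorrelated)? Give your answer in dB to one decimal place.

With 6 equal, uncorrelated contributions the intensity is 6× that of one unit, giving a rise of 10·log₁₀ 6.
L_total = 65.4 + 10·log₁₀(6) = 65.4 + 7.782 = 73.18 dB.

73.2 dB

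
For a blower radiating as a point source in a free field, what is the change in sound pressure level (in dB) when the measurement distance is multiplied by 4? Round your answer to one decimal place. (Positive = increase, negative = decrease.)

-12.0 dB

With spherical spreading the level changes by −20·log₁₀(r₂/r₁).
ΔL = −20·log₁₀(4) = -12.04 dB.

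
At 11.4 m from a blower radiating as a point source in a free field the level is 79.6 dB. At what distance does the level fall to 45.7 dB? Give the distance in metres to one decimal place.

564.8 m

Point-source spreading drops the level by 20·log₁₀(r₂/r₁); inverting, r₂/r₁ = 10^(ΔL/20).
r₂ = 11.4·10^((79.6−45.7)/20) = 11.4·10^(33.9/20) = 564.81 m.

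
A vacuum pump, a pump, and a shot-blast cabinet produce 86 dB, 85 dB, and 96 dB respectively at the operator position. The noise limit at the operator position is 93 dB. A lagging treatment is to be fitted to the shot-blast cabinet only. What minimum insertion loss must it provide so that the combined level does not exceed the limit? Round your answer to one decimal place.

4.9 dB

Fixed contribution from the other sources: Σ 10^(L/10) = 10^(86/10) + 10^(85/10) = 7.143e+08 (88.54 dB).
The limit corresponds to 10^(93/10) = 1.995e+09; subtracting the fixed part leaves 1.281e+09 for the shot-blast cabinet, i.e. 91.08 dB.
Required insertion loss = 96 − 91.08 = 4.92 dB.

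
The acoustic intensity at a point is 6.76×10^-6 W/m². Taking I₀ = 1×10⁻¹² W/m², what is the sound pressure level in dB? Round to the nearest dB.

68 dB

Dividing by I₀ shifts the exponent by 12: I/I₀ = 6.76×10^6.
L = 10·(0.8299 + 6) = 68.30 dB.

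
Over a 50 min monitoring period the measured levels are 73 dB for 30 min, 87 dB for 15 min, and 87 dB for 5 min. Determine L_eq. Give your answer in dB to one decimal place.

Weight each interval's intensity by its duration and average over T = 50 min:
Σ tᵢ·10^(Lᵢ/10) = 30·10^(73/10) + 15·10^(87/10) + 5·10^(87/10) = 1.062e+10.
L_eq = 10·log₁₀(1.062e+10/50) = 83.27 dB.

83.3 dB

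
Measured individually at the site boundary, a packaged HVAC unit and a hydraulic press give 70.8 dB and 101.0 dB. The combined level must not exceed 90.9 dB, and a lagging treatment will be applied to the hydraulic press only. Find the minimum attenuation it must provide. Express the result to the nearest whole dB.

Fixed contribution from the other source: Σ 10^(L/10) = 10^(70.8/10) = 1.202e+07 (70.80 dB).
To meet 90.9 dB overall, the treated hydraulic press may contribute at most 10^(90.9/10) − 1.202e+07 = 1.218e+09, i.e. 90.86 dB.
Required insertion loss = 101.0 − 90.86 = 10.14 dB.

10 dB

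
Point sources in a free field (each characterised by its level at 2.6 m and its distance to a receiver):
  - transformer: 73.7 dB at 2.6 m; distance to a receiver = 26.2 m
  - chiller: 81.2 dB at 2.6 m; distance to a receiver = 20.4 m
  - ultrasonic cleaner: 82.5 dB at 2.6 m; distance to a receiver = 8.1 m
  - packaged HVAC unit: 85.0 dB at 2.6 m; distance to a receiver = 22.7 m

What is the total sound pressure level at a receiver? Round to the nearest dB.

74 dB

Propagate each source to the receiver with L = L_ref − 20·log₁₀(r/r_ref), then add intensities.
transformer: 73.7 − 20·log₁₀(26.2/2.6) = 73.7 − 20.07 = 53.63 dB.
chiller: 81.2 − 20·log₁₀(20.4/2.6) = 81.2 − 17.89 = 63.31 dB.
ultrasonic cleaner: 82.5 − 20·log₁₀(8.1/2.6) = 82.5 − 9.87 = 72.63 dB.
packaged HVAC unit: 85.0 − 20·log₁₀(22.7/2.6) = 85.0 − 18.82 = 66.18 dB.
Σ 10^(L/10) = 2.484e+07 → L_total = 10·log₁₀(2.484e+07) = 73.95 dB.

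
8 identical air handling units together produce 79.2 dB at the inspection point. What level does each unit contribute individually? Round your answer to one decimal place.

8 equal contributions raise the level by 10·log₁₀ 8 = 9.031 dB, so each unit alone gives 79.2 − 9.031.

70.2 dB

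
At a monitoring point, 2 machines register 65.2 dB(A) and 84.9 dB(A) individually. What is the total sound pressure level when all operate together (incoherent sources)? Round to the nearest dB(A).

For uncorrelated sources the intensities add, so convert each level to linear form, sum, and take 10·log₁₀ of the total.
Σ 10^(L/10) = 10^(65.2/10) + 10^(84.9/10) = 3.123e+08.
L_total = 10·log₁₀(3.123e+08) = 84.95 dB(A).

85 dB(A)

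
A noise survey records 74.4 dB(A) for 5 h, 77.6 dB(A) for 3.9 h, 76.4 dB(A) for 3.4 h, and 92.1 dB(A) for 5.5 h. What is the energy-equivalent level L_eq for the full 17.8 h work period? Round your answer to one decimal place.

87.2 dB(A)

The energy average is taken in the linear domain: L_eq = 10·log₁₀[(Σ tᵢ·10^(Lᵢ/10))/T], T = 17.8 h.
Σ tᵢ·10^(Lᵢ/10) = 5·10^(74.4/10) + 3.9·10^(77.6/10) + 3.4·10^(76.4/10) + 5.5·10^(92.1/10) = 9.431e+09.
L_eq = 10·log₁₀(9.431e+09/17.8) = 87.24 dB(A).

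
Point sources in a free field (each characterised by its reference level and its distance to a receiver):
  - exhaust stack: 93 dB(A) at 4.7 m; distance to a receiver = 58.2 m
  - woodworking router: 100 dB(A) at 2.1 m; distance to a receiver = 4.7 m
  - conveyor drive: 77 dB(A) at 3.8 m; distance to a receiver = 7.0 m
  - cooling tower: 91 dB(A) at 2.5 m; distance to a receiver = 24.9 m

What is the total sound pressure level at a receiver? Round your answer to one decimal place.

Propagate each source to the receiver with L = L_ref − 20·log₁₀(r/r_ref), then add intensities.
exhaust stack: 93 − 20·log₁₀(58.2/4.7) = 93 − 21.86 = 71.14 dB(A).
woodworking router: 100 − 20·log₁₀(4.7/2.1) = 100 − 7.00 = 93.00 dB(A).
conveyor drive: 77 − 20·log₁₀(7.0/3.8) = 77 − 5.31 = 71.69 dB(A).
cooling tower: 91 − 20·log₁₀(24.9/2.5) = 91 − 19.97 = 71.03 dB(A).
Σ 10^(L/10) = 2.037e+09 → L_total = 10·log₁₀(2.037e+09) = 93.09 dB(A).

93.1 dB(A)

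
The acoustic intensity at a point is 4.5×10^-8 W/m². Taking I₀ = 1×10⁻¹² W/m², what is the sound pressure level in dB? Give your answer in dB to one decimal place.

Dividing by I₀ shifts the exponent by 12: I/I₀ = 4.5×10^4.
L = 10·(0.6532 + 4) = 46.53 dB.

46.5 dB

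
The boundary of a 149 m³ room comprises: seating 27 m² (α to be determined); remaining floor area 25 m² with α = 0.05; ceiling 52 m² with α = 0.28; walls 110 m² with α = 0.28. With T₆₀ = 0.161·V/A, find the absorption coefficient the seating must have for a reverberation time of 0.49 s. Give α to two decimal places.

A = 0.161·V/T₆₀ = 0.161·149/0.49 = 48.96 m² sabins.
Absorption from the other surfaces = 25·0.05 + 52·0.28 + 110·0.28 = 46.61 m², so the seating must supply 2.35 m² over 27 m².
α = 2.35/27 = 0.087.

0.09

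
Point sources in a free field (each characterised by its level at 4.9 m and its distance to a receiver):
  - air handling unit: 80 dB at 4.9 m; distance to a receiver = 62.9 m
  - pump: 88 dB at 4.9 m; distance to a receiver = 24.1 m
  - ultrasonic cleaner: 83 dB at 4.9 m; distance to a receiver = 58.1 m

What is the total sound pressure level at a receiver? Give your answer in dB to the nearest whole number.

74 dB

Apply inverse-square spreading to bring every level to the receiver, then sum 10^(L/10).
air handling unit: 80 − 20·log₁₀(62.9/4.9) = 80 − 22.17 = 57.83 dB.
pump: 88 − 20·log₁₀(24.1/4.9) = 88 − 13.84 = 74.16 dB.
ultrasonic cleaner: 83 − 20·log₁₀(58.1/4.9) = 83 − 21.48 = 61.52 dB.
Σ 10^(L/10) = 2.811e+07 → L_total = 10·log₁₀(2.811e+07) = 74.49 dB.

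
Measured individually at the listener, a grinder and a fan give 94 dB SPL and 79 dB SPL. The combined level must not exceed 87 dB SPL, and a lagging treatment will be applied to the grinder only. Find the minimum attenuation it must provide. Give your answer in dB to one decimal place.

7.7 dB

The untreated sources together contribute 10^(79/10) = 7.943e+07, i.e. 79.00 dB SPL.
The limit corresponds to 10^(87/10) = 5.012e+08; subtracting the fixed part leaves 4.218e+08 for the grinder, i.e. 86.25 dB SPL.
Required insertion loss = 94 − 86.25 = 7.75 dB.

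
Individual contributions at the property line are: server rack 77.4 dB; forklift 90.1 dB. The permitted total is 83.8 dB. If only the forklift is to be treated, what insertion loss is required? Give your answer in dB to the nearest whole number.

Everything except the forklift sums to 10^(77.4/10) = 5.495e+07 in linear terms, 77.40 dB.
The limit corresponds to 10^(83.8/10) = 2.399e+08; subtracting the fixed part leaves 1.849e+08 for the forklift, i.e. 82.67 dB.
Required insertion loss = 90.1 − 82.67 = 7.43 dB.

7 dB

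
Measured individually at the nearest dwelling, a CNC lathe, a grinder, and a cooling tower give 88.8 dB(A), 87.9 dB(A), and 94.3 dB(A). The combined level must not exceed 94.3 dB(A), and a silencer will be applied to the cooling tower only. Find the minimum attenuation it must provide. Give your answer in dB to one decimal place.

3.1 dB

Everything except the cooling tower sums to 10^(88.8/10) + 10^(87.9/10) = 1.375e+09 in linear terms, 91.38 dB(A).
To meet 94.3 dB(A) overall, the treated cooling tower may contribute at most 10^(94.3/10) − 1.375e+09 = 1.316e+09, i.e. 91.19 dB(A).
So the cooling tower must be reduced from 94.3 to 91.19 dB(A): IL = 3.11 dB.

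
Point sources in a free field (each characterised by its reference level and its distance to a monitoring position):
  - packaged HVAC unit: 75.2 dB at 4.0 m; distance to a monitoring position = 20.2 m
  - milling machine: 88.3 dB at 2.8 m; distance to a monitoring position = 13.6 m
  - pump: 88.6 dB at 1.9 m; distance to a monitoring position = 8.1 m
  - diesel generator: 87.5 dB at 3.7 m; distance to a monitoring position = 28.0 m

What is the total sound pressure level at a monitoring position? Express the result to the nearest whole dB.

First find each source's level at the receiver (point-source: −20·log₁₀(r/r_ref)), then combine on an intensity basis.
packaged HVAC unit: 75.2 − 20·log₁₀(20.2/4.0) = 75.2 − 14.07 = 61.13 dB.
milling machine: 88.3 − 20·log₁₀(13.6/2.8) = 88.3 − 13.73 = 74.57 dB.
pump: 88.6 − 20·log₁₀(8.1/1.9) = 88.6 − 12.59 = 76.01 dB.
diesel generator: 87.5 − 20·log₁₀(28.0/3.7) = 87.5 − 17.58 = 69.92 dB.
Σ 10^(L/10) = 7.964e+07 → L_total = 10·log₁₀(7.964e+07) = 79.01 dB.

79 dB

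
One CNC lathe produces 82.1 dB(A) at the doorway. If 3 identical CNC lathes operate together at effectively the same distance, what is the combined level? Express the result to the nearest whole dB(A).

87 dB(A)

L_total = L₁ + 10·log₁₀ N for N identical incoherent sources.
L_total = 82.1 + 10·log₁₀(3) = 82.1 + 4.771 = 86.87 dB(A).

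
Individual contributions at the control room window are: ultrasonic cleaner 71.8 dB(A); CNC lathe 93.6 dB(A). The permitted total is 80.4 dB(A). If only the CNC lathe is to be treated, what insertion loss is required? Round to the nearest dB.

14 dB

Everything except the CNC lathe sums to 10^(71.8/10) = 1.514e+07 in linear terms, 71.80 dB(A).
To meet 80.4 dB(A) overall, the treated CNC lathe may contribute at most 10^(80.4/10) − 1.514e+07 = 9.451e+07, i.e. 79.75 dB(A).
Required insertion loss = 93.6 − 79.75 = 13.85 dB.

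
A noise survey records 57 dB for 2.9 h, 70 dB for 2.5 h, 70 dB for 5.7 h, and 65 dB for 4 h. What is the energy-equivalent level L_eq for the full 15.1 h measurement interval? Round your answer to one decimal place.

Weight each interval's intensity by its duration and average over T = 15.1 h:
Σ tᵢ·10^(Lᵢ/10) = 2.9·10^(57/10) + 2.5·10^(70/10) + 5.7·10^(70/10) + 4·10^(65/10) = 9.610e+07.
L_eq = 10·log₁₀(9.610e+07/15.1) = 68.04 dB.

68.0 dB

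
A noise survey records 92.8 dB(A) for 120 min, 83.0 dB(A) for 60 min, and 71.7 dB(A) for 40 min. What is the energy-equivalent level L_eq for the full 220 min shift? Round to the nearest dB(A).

Weight each interval's intensity by its duration and average over T = 220 min:
Σ tᵢ·10^(Lᵢ/10) = 120·10^(92.8/10) + 60·10^(83.0/10) + 40·10^(71.7/10) = 2.412e+11.
L_eq = 10·log₁₀(2.412e+11/220) = 90.40 dB(A).

90 dB(A)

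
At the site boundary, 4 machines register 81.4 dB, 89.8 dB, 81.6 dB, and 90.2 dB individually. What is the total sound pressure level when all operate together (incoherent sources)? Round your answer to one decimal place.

93.6 dB

For uncorrelated sources the intensities add, so convert each level to linear form, sum, and take 10·log₁₀ of the total.
Σ 10^(L/10) = 10^(81.4/10) + 10^(89.8/10) + 10^(81.6/10) + 10^(90.2/10) = 2.285e+09.
L_total = 10·log₁₀(2.285e+09) = 93.59 dB.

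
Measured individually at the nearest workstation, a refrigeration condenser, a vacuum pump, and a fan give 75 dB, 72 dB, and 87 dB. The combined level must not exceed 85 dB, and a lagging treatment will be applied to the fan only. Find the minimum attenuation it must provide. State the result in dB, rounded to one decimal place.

Fixed contribution from the other sources: Σ 10^(L/10) = 10^(75/10) + 10^(72/10) = 4.747e+07 (76.76 dB).
The limit corresponds to 10^(85/10) = 3.162e+08; subtracting the fixed part leaves 2.688e+08 for the fan, i.e. 84.29 dB.
Required insertion loss = 87 − 84.29 = 2.71 dB.

2.7 dB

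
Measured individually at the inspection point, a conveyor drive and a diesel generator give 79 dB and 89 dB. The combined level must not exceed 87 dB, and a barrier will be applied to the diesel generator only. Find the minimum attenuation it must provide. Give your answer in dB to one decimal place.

2.7 dB

The untreated sources together contribute 10^(79/10) = 7.943e+07, i.e. 79.00 dB.
The limit corresponds to 10^(87/10) = 5.012e+08; subtracting the fixed part leaves 4.218e+08 for the diesel generator, i.e. 86.25 dB.
Required insertion loss = 89 − 86.25 = 2.75 dB.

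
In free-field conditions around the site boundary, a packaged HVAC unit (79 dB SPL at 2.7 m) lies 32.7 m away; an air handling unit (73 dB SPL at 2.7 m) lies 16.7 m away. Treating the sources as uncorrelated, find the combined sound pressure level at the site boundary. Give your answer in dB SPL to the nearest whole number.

60 dB SPL

Apply inverse-square spreading to bring every level to the receiver, then sum 10^(L/10).
packaged HVAC unit: 79 − 20·log₁₀(32.7/2.7) = 79 − 21.66 = 57.34 dB SPL.
air handling unit: 73 − 20·log₁₀(16.7/2.7) = 73 − 15.83 = 57.17 dB SPL.
Σ 10^(L/10) = 1.063e+06 → L_total = 10·log₁₀(1.063e+06) = 60.27 dB SPL.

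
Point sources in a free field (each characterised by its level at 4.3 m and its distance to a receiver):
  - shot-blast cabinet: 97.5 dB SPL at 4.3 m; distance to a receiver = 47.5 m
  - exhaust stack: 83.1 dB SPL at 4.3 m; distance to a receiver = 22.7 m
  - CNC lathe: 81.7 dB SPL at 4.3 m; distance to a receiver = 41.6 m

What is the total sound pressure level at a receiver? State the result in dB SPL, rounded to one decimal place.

77.4 dB SPL

Apply inverse-square spreading to bring every level to the receiver, then sum 10^(L/10).
shot-blast cabinet: 97.5 − 20·log₁₀(47.5/4.3) = 97.5 − 20.86 = 76.64 dB SPL.
exhaust stack: 83.1 − 20·log₁₀(22.7/4.3) = 83.1 − 14.45 = 68.65 dB SPL.
CNC lathe: 81.7 − 20·log₁₀(41.6/4.3) = 81.7 − 19.71 = 61.99 dB SPL.
Σ 10^(L/10) = 5.499e+07 → L_total = 10·log₁₀(5.499e+07) = 77.40 dB SPL.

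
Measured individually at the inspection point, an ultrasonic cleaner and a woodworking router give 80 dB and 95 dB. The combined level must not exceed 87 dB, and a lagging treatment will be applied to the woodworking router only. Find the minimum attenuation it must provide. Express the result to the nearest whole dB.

Everything except the woodworking router sums to 10^(80/10) = 1.000e+08 in linear terms, 80.00 dB.
To meet 87 dB overall, the treated woodworking router may contribute at most 10^(87/10) − 1.000e+08 = 4.012e+08, i.e. 86.03 dB.
So the woodworking router must be reduced from 95 to 86.03 dB: IL = 8.97 dB.

9 dB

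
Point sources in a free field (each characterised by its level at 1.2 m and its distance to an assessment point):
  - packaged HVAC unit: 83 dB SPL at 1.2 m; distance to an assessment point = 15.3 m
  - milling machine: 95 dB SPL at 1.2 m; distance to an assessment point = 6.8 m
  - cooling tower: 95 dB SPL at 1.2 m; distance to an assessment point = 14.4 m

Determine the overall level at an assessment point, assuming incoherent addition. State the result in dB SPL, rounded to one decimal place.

80.9 dB SPL

First find each source's level at the receiver (point-source: −20·log₁₀(r/r_ref)), then combine on an intensity basis.
packaged HVAC unit: 83 − 20·log₁₀(15.3/1.2) = 83 − 22.11 = 60.89 dB SPL.
milling machine: 95 − 20·log₁₀(6.8/1.2) = 95 − 15.07 = 79.93 dB SPL.
cooling tower: 95 − 20·log₁₀(14.4/1.2) = 95 − 21.58 = 73.42 dB SPL.
Σ 10^(L/10) = 1.217e+08 → L_total = 10·log₁₀(1.217e+08) = 80.85 dB SPL.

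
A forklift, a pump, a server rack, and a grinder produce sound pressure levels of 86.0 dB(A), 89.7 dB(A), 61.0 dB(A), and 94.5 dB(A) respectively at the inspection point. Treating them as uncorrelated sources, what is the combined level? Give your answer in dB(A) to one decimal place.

96.2 dB(A)

Incoherent sources combine by intensity addition: L_total = 10·log₁₀(Σ 10^(L_i/10)).
Σ 10^(L/10) = 10^(86.0/10) + 10^(89.7/10) + 10^(61.0/10) + 10^(94.5/10) = 4.151e+09.
L_total = 10·log₁₀(4.151e+09) = 96.18 dB(A).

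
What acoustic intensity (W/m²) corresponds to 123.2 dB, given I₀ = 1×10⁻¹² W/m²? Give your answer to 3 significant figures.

2.09 W/m²

I/I₀ = 10^(123.2/10) = 2.089e+12, so I = 2.089e+12 × 10⁻¹² W/m².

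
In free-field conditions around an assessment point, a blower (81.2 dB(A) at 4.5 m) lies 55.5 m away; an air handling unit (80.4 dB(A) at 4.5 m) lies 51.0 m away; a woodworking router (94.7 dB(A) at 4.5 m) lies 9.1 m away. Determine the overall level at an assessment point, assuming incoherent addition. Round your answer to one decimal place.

88.6 dB(A)

Apply inverse-square spreading to bring every level to the receiver, then sum 10^(L/10).
blower: 81.2 − 20·log₁₀(55.5/4.5) = 81.2 − 21.82 = 59.38 dB(A).
air handling unit: 80.4 − 20·log₁₀(51.0/4.5) = 80.4 − 21.09 = 59.31 dB(A).
woodworking router: 94.7 − 20·log₁₀(9.1/4.5) = 94.7 − 6.12 = 88.58 dB(A).
Σ 10^(L/10) = 7.234e+08 → L_total = 10·log₁₀(7.234e+08) = 88.59 dB(A).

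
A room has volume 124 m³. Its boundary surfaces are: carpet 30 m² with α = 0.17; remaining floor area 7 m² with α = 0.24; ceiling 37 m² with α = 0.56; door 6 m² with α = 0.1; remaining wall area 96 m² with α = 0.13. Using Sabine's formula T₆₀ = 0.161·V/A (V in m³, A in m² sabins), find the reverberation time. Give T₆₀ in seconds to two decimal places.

0.49 s

A = Σ Sᵢαᵢ = 30·0.17 + 7·0.24 + 37·0.56 + 6·0.1 + 96·0.13 = 40.58 m².
T₆₀ = 0.161 × 124 / 40.58 = 0.492 s.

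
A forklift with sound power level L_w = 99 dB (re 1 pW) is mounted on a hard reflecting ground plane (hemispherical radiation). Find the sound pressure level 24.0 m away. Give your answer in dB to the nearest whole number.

Free-field hemispherical radiation: L_p = L_w − 10·log₁₀(2π·r²), r = 24.0 m.
2π·r² = 3619 m², 10·log₁₀ of that is 35.586 dB.
L_p = 99 − 35.586 = 63.41 dB.

63 dB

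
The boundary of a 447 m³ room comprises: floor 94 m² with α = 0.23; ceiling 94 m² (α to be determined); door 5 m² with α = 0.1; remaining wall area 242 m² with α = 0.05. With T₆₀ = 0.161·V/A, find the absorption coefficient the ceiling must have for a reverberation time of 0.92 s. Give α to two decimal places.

A = 0.161·V/T₆₀ = 0.161·447/0.92 = 78.22 m² sabins.
Absorption from the other surfaces = 94·0.23 + 5·0.1 + 242·0.05 = 34.22 m², so the ceiling must supply 44.00 m² over 94 m².
α = 44.00/94 = 0.468.

0.47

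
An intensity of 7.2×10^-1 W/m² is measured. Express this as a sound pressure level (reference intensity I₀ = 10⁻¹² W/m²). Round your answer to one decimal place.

L = 10·log₁₀(I/I₀) = 10·log₁₀(7.2×10^-1/10⁻¹²) = 10·log₁₀(7.2×10^11).
L = 10·(0.8573 + 11) = 118.57 dB.

118.6 dB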